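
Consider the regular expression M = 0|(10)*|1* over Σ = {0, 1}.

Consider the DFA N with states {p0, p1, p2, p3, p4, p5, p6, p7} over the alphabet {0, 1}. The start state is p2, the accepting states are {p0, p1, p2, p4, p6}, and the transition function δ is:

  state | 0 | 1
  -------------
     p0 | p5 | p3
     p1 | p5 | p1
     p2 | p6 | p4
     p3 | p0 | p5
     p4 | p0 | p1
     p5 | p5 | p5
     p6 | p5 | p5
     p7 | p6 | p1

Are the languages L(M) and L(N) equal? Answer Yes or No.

Yes

Converting the expression M to a DFA (subset construction, then merging equivalent states) gives the minimal DFA with states {m0, m1, m2, m3, m4, m5, m6}, start state m0, accepting states {m0, m1, m2, m4, m5} and transitions m0: 0→m1, 1→m2; m1: 0→m3, 1→m3; m2: 0→m4, 1→m5; m3: 0→m3, 1→m3; m4: 0→m3, 1→m6; m5: 0→m3, 1→m5; m6: 0→m4, 1→m3.
Exploring the product automaton M × N from the start pair (m0, p2), following both machines on each input symbol, reaches 7 state pairs: (m0, p2), (m1, p6), (m2, p4), (m3, p5), (m4, p0), (m5, p1), (m6, p3).
M accepts in {m0, m1, m2, m4, m5} and N accepts in {p0, p1, p2, p4, p6}. In every reachable pair the two components are either both accepting — (m0, p2), (m1, p6), (m2, p4), (m4, p0), (m5, p1) — or both non-accepting, so no string is accepted by exactly one of the machines: L(M) \ L(N) and L(N) \ L(M) are both empty.
Hence every string is accepted by M iff it is accepted by N, and the two languages coincide.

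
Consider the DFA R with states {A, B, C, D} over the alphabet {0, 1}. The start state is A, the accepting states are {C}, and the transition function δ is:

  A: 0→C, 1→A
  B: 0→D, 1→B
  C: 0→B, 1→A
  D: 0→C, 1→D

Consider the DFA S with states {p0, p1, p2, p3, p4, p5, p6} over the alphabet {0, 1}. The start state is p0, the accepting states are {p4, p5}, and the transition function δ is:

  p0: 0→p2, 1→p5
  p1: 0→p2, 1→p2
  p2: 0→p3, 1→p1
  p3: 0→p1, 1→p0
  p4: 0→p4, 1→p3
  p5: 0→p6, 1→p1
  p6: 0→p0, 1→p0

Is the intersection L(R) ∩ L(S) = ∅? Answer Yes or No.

Yes

Exploring the product automaton R × S from the start pair (A, p0), following both machines on each input symbol, reaches 20 state pairs: (A, p0), (C, p2), (A, p5), (B, p3), (A, p1), (C, p6), (D, p1), (B, p0), (A, p2), (D, p2), (B, p5), (C, p3), (D, p6), (B, p1), (C, p0), (D, p0), (B, p2), (D, p5), (D, p3), (C, p1).
R accepts in {C} and S accepts in {p4, p5}; no reachable pair has both components accepting, so no string drives both machines to acceptance simultaneously and L(R) ∩ L(S) = ∅.
So no string is accepted by both, and the intersection is empty.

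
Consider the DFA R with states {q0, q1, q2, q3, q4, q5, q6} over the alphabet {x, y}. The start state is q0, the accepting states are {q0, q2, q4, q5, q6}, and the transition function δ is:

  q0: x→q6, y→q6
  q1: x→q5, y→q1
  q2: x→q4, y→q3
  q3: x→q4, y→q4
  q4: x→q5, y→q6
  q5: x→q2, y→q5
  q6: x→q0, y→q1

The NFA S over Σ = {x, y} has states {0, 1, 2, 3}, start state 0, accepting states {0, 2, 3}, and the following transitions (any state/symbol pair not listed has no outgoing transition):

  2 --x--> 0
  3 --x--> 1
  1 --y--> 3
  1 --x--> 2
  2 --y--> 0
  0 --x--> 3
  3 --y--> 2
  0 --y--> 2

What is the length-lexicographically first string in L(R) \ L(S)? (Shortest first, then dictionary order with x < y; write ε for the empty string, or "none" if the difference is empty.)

The string xx is accepted by R but not by S.
No shorter string lies in the difference, and xx is the lexicographically first length-2 string in L(R) \ L(S).

xx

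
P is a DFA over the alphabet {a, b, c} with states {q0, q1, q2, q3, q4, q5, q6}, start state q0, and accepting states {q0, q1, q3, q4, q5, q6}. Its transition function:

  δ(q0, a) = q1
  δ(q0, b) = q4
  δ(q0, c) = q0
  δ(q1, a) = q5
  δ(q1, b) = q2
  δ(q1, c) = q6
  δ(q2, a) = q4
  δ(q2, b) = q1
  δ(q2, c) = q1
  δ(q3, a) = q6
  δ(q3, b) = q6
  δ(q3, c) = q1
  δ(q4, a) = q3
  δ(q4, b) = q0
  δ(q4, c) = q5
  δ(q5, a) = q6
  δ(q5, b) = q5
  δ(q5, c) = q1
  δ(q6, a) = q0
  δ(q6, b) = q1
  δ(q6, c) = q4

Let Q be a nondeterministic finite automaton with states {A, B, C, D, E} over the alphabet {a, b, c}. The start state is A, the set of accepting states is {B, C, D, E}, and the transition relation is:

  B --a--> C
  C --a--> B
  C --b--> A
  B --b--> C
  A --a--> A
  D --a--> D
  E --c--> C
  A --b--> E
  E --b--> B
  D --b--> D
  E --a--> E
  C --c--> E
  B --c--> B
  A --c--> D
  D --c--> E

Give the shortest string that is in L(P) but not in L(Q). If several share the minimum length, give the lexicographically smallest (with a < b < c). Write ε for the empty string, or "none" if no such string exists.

ε

The empty string ε is accepted by P but not by Q.
Since ε is the unique shortest string, it is the required witness.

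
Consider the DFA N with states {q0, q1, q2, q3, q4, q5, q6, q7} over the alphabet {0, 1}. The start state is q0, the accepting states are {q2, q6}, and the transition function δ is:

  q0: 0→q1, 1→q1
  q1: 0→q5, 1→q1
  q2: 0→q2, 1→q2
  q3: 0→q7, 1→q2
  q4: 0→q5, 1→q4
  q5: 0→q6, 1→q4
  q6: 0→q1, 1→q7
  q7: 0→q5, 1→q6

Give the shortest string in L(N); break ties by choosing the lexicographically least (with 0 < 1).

A breadth-first search from q0 reaches an accepting state first via the path q0 → q1 → q5 → q6 on input 000.
No string of length < 3 is accepted (BFS exhausts all shorter strings without reaching an accepting state), and 000 is the lexicographically least accepting string of length 3.

000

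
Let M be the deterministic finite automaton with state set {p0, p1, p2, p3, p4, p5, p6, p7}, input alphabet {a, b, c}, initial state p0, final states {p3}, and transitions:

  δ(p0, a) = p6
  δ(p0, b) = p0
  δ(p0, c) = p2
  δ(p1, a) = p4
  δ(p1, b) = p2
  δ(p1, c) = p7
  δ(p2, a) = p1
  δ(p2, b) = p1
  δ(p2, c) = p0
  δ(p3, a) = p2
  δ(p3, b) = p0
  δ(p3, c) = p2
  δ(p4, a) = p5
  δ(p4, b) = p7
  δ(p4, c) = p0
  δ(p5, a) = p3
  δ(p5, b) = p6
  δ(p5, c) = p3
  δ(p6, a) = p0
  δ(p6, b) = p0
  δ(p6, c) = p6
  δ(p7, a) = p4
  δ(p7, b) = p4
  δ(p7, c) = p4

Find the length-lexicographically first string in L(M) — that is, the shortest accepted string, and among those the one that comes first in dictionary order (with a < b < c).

caaaa

A breadth-first search from p0 reaches an accepting state first via the path p0 → p2 → p1 → p4 → p5 → p3 on input caaaa.
No string of length < 5 is accepted (BFS exhausts all shorter strings without reaching an accepting state), and caaaa is the lexicographically least accepting string of length 5.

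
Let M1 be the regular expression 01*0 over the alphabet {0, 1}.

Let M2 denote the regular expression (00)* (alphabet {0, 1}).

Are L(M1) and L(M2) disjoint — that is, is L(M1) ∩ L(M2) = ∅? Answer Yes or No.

No

The string 00 is accepted by both M1 and M2.
Hence L(M1) ∩ L(M2) ≠ ∅.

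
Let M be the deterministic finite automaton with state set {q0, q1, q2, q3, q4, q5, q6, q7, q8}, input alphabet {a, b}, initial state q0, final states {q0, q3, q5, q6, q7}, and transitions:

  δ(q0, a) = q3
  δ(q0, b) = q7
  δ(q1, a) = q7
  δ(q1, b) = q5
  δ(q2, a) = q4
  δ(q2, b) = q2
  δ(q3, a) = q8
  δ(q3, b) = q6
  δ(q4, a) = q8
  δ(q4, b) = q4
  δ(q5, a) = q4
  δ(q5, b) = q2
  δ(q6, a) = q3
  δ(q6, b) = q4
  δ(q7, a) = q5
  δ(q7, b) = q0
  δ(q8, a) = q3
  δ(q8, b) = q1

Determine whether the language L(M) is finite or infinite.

infinite

State q2 is reachable from the start and can reach an accepting state, and it lies on the cycle q2 → q2.
Traversing that cycle any number of times yields accepted strings of unbounded length, so the language is infinite.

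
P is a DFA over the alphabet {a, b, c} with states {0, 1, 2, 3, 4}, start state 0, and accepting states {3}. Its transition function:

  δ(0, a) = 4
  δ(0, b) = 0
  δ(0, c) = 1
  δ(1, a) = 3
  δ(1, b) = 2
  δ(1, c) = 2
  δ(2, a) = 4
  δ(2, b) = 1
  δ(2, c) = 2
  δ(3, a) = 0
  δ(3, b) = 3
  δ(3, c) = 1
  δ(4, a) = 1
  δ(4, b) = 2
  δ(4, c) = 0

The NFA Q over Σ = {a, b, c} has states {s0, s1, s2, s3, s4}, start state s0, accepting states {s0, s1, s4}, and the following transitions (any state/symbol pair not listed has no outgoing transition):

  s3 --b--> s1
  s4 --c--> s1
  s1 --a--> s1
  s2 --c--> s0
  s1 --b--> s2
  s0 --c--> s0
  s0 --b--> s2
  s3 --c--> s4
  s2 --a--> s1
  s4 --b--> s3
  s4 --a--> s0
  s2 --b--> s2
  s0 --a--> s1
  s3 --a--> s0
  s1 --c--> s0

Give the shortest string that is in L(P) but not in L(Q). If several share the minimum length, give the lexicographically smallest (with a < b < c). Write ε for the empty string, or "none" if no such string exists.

cab

The string cab is accepted by P but not by Q.
No shorter string lies in the difference, and cab is the lexicographically first length-3 string in L(P) \ L(Q).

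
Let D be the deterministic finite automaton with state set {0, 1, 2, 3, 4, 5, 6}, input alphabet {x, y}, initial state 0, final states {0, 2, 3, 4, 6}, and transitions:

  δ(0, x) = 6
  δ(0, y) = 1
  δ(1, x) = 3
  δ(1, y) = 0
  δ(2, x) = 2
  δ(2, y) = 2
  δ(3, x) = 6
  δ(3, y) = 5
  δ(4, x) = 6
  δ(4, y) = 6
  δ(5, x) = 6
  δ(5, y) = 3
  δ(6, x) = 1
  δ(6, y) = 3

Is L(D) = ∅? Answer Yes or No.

No

The empty string ε is accepted: the run 0 ends in the accepting state 0.
Since at least one string is accepted, L(D) is not empty.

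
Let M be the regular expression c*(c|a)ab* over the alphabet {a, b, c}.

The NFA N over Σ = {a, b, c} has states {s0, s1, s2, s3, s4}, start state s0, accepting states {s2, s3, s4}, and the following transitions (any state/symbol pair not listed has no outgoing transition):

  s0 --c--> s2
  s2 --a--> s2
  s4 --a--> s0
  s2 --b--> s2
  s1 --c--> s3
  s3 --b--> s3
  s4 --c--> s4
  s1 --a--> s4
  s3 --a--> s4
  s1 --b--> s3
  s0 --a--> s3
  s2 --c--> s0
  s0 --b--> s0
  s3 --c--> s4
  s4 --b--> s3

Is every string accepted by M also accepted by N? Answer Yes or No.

Yes

Converting the expression M to a DFA (subset construction, then merging equivalent states) gives the minimal DFA with states {m0, m1, m2, m3, m4, m5}, start state m0, accepting states {m4, m5} and transitions m0: a→m1, b→m2, c→m3; m1: a→m4, b→m2, c→m2; m2: a→m2, b→m2, c→m2; m3: a→m5, b→m2, c→m3; m4: a→m2, b→m4, c→m2; m5: a→m4, b→m4, c→m2.
Exploring the product automaton M × N from the start pair (m0, s0), following both machines on each input symbol, reaches 13 state pairs: (m0, s0), (m1, s3), (m2, s0), (m3, s2), (m4, s4), (m2, s3), (m2, s4), (m2, s2), (m5, s2), (m3, s0), (m4, s3), (m4, s2), (m5, s3).
M accepts in {m4, m5} and N accepts in {s2, s3, s4}. The reachable pairs whose M-component is accepting are (m4, s4), (m5, s2), (m4, s3), (m4, s2), (m5, s3); in each of them the N-component is accepting too, so the product for L(M) \ L(N) (M-component accepting, N-component rejecting) has no reachable accepting pair and the difference is empty.
Hence every string in L(M) is also in L(N).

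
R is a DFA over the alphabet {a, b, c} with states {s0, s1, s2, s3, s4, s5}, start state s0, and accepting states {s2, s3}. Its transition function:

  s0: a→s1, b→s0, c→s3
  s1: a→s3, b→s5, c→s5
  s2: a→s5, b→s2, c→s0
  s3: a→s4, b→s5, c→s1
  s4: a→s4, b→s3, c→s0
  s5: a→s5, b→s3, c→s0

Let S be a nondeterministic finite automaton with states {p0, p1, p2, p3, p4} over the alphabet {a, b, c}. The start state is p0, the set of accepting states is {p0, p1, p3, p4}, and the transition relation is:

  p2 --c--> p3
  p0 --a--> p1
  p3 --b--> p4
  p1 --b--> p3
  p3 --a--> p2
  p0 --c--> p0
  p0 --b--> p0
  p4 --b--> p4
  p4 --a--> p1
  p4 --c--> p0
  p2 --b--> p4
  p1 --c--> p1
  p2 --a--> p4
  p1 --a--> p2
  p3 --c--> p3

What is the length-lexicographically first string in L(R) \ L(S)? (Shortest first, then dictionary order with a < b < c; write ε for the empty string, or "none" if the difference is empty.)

aa

The string aa is accepted by R but not by S.
No shorter string lies in the difference, and aa is the lexicographically first length-2 string in L(R) \ L(S).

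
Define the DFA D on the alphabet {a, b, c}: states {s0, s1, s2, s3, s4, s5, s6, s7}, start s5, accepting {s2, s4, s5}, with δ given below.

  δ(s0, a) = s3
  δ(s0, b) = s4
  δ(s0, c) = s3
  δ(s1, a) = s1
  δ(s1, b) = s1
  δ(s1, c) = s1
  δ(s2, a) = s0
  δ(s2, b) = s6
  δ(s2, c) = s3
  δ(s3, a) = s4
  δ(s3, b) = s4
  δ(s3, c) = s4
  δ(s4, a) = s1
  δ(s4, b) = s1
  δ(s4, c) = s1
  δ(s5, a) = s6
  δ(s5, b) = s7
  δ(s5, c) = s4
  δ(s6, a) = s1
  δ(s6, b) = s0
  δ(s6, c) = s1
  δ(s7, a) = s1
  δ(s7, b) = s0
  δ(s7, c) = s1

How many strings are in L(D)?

The useful subgraph on states {s0, s3, s4, s5, s6, s7} is acyclic, so L(D) is finite; the longest accepting path visits 5 useful states, giving maximum string length 4.
Counting accepting paths from s5 by length: 1 of length 0, 1 of length 1, 2 of length 3, 12 of length 4. Total 16.

16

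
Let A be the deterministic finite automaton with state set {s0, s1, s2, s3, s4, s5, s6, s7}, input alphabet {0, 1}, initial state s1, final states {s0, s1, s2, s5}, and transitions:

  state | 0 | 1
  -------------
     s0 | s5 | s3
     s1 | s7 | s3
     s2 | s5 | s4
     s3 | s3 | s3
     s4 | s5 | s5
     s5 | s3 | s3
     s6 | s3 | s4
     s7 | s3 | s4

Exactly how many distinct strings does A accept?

3

The useful subgraph on states {s1, s4, s5, s7} is acyclic, so L(A) is finite; the longest accepting path visits 4 useful states, giving maximum string length 3.
Counting accepting paths from s1 by length: 1 of length 0, 2 of length 3. Total 3.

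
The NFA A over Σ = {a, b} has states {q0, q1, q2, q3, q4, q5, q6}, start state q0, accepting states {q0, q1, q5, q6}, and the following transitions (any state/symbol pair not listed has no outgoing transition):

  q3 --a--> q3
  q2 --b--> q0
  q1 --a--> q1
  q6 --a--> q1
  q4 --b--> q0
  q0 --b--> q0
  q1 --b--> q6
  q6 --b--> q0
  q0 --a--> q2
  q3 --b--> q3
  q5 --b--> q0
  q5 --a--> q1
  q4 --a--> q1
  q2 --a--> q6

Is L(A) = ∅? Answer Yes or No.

No

The empty string ε is accepted: the run q0 ends in the accepting state q0.
Since at least one string is accepted, L(A) is not empty.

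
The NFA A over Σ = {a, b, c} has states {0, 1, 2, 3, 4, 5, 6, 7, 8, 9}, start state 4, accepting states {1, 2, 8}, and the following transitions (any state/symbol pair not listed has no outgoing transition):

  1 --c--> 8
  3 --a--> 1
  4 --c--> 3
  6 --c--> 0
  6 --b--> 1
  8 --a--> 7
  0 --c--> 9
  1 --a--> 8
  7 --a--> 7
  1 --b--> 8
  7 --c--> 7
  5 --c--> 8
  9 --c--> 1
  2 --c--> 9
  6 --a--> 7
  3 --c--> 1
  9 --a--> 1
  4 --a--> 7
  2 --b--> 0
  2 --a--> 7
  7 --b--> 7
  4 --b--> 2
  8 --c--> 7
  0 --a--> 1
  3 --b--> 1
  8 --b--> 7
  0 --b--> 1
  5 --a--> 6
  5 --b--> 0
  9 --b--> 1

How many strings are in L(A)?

45

The useful subgraph on states {0, 1, 2, 3, 4, 8, 9} is acyclic, so L(A) is finite; the longest accepting path visits 6 useful states, giving maximum string length 5.
Counting accepting paths from 4 by length: 1 of length 1, 3 of length 2, 14 of length 3, 18 of length 4, 9 of length 5. Total 45.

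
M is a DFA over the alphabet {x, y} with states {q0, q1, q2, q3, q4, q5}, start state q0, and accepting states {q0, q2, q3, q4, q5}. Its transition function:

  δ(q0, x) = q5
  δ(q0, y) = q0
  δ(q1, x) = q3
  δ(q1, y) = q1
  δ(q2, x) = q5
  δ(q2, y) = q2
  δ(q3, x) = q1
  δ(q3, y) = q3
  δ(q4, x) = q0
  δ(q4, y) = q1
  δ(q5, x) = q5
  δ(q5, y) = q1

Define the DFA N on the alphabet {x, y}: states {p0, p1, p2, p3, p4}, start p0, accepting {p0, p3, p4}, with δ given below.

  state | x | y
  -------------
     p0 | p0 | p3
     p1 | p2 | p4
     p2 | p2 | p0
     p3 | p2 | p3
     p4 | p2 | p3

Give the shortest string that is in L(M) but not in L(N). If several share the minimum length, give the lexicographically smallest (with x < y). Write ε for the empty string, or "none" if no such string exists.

yx

The string yx is accepted by M but not by N.
No shorter string lies in the difference, and yx is the lexicographically first length-2 string in L(M) \ L(N).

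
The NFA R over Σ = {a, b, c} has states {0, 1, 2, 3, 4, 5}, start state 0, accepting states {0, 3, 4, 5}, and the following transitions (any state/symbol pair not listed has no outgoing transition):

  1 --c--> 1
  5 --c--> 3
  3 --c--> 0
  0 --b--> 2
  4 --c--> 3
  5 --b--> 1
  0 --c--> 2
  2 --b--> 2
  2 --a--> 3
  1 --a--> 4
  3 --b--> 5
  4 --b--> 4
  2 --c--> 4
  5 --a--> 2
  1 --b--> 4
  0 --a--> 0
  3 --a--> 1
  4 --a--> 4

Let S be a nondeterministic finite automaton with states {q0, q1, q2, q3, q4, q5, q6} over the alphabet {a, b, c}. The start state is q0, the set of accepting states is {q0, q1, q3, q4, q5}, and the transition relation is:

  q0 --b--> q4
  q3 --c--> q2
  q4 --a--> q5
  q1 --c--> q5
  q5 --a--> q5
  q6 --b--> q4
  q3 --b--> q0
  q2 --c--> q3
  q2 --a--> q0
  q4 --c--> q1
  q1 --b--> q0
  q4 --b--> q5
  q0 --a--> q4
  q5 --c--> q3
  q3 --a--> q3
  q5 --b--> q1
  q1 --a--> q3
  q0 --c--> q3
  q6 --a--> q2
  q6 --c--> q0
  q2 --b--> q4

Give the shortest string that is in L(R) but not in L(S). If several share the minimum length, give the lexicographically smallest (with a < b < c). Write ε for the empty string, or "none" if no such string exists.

cc

The string cc is accepted by R but not by S.
No shorter string lies in the difference, and cc is the lexicographically first length-2 string in L(R) \ L(S).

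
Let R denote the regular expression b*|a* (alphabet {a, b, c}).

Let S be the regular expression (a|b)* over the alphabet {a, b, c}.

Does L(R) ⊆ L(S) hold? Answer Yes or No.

Converting the expression R to a DFA (subset construction, then merging equivalent states) gives the minimal DFA with states {r0, r1, r2, r3}, start state r0, accepting states {r0, r1, r2} and transitions r0: a→r1, b→r2, c→r3; r1: a→r1, b→r3, c→r3; r2: a→r3, b→r2, c→r3; r3: a→r3, b→r3, c→r3.
Converting the expression S to a DFA (subset construction, then merging equivalent states) gives the minimal DFA with states {s0, s1}, start state s0, accepting states {s0} and transitions s0: a→s0, b→s0, c→s1; s1: a→s1, b→s1, c→s1.
Exploring the product automaton R × S from the start pair (r0, s0), following both machines on each input symbol, reaches 5 state pairs: (r0, s0), (r1, s0), (r2, s0), (r3, s1), (r3, s0).
R accepts in {r0, r1, r2} and S accepts in {s0}. The reachable pairs whose R-component is accepting are (r0, s0), (r1, s0), (r2, s0); in each of them the S-component is accepting too, so the product for L(R) \ L(S) (R-component accepting, S-component rejecting) has no reachable accepting pair and the difference is empty.
Hence every string in L(R) is also in L(S).

Yes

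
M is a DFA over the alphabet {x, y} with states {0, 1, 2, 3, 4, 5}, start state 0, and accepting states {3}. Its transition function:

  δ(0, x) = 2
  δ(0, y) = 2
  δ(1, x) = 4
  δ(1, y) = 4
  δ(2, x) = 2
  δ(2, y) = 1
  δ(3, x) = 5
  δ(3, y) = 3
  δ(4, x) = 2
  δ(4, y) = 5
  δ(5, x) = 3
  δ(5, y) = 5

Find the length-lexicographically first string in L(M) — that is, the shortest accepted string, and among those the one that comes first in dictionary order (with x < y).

A breadth-first search from 0 reaches an accepting state first via the path 0 → 2 → 1 → 4 → 5 → 3 on input xyxyx.
No string of length < 5 is accepted (BFS exhausts all shorter strings without reaching an accepting state), and xyxyx is the lexicographically least accepting string of length 5.

xyxyx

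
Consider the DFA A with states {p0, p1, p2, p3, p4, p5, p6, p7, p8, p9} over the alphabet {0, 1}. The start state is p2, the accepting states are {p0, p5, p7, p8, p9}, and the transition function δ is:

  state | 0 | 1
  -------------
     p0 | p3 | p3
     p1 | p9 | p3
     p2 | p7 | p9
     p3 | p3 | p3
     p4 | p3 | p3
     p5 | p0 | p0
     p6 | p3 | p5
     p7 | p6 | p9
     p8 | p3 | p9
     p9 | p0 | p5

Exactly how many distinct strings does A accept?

The useful subgraph on states {p0, p2, p5, p6, p7, p9} is acyclic, so L(A) is finite; the longest accepting path visits 5 useful states, giving maximum string length 4.
Counting accepting paths from p2 by length: 2 of length 1, 3 of length 2, 5 of length 3, 4 of length 4. Total 14.

14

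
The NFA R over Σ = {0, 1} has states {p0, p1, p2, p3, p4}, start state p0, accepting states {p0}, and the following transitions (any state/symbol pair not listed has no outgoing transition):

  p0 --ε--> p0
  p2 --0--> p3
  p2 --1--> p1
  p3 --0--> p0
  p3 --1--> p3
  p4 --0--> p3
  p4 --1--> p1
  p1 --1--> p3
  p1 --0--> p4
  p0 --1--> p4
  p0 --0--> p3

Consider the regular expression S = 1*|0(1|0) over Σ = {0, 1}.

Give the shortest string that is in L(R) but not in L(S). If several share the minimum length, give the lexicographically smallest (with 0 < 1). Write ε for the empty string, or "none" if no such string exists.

010

The string 010 is accepted by R but not by S.
No shorter string lies in the difference, and 010 is the lexicographically first length-3 string in L(R) \ L(S).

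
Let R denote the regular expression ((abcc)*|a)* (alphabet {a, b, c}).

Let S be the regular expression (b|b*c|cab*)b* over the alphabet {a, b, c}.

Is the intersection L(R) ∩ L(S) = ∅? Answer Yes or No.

Converting the expression R to a DFA (subset construction, then merging equivalent states) gives the minimal DFA with states {r0, r1, r2, r3, r4}, start state r0, accepting states {r0, r1} and transitions r0: a→r1, b→r2, c→r2; r1: a→r1, b→r3, c→r2; r2: a→r2, b→r2, c→r2; r3: a→r2, b→r2, c→r4; r4: a→r2, b→r2, c→r0.
Converting the expression S to a DFA (subset construction, then merging equivalent states) gives the minimal DFA with states {s0, s1, s2, s3, s4}, start state s0, accepting states {s2, s3, s4} and transitions s0: a→s1, b→s2, c→s3; s1: a→s1, b→s1, c→s1; s2: a→s1, b→s2, c→s4; s3: a→s4, b→s4, c→s1; s4: a→s1, b→s4, c→s1.
Exploring the product automaton R × S from the start pair (r0, s0), following both machines on each input symbol, reaches 9 state pairs: (r0, s0), (r1, s1), (r2, s2), (r2, s3), (r3, s1), (r2, s1), (r2, s4), (r4, s1), (r0, s1).
R accepts in {r0, r1} and S accepts in {s2, s3, s4}; no reachable pair has both components accepting, so no string drives both machines to acceptance simultaneously and L(R) ∩ L(S) = ∅.
So no string is accepted by both, and the intersection is empty.

Yes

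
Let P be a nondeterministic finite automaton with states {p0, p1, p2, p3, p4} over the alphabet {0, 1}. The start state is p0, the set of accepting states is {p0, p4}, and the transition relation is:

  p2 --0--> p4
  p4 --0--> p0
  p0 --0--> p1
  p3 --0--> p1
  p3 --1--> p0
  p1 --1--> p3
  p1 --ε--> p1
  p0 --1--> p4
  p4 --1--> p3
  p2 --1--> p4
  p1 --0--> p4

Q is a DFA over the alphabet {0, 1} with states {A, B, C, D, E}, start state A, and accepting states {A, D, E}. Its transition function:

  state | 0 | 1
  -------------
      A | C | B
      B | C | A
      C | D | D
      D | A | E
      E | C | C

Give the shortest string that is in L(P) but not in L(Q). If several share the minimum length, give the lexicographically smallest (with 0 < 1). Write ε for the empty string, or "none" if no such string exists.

The string 1 is accepted by P but not by Q.
No shorter string lies in the difference, and 1 is the lexicographically first length-1 string in L(P) \ L(Q).

1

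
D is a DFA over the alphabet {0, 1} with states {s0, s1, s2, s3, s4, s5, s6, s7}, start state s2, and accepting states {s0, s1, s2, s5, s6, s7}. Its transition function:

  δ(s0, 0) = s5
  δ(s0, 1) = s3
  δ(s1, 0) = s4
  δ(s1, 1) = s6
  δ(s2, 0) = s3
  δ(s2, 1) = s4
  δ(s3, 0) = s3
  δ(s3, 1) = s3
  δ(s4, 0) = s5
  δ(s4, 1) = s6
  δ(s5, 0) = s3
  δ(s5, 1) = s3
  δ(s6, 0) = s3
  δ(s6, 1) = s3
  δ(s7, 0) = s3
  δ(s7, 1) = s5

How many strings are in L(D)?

The useful subgraph on states {s2, s4, s5, s6} is acyclic, so L(D) is finite; the longest accepting path visits 3 useful states, giving maximum string length 2.
Counting accepting paths from s2 by length: 1 of length 0, 2 of length 2. Total 3.

3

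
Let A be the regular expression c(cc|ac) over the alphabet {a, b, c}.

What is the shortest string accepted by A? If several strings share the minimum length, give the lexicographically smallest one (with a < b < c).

By inspection of the expression, no string of length less than 3 matches, and cac is the lexicographically first match of length 3.

cac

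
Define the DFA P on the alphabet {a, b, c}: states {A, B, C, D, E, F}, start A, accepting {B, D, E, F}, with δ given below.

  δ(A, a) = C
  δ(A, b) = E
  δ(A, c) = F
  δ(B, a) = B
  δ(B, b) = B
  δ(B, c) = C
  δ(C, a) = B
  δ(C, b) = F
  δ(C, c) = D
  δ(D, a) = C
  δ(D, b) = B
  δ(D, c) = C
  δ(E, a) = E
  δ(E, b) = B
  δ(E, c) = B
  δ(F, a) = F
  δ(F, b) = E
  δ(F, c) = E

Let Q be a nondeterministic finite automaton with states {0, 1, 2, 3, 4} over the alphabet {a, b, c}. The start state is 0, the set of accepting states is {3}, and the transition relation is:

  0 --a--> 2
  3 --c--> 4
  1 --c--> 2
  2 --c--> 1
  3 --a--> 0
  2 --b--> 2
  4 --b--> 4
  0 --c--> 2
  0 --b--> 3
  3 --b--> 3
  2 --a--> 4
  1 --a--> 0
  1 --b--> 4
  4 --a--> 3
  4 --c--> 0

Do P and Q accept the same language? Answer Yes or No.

No

The string c is accepted by P but rejected by Q.
So L(P) ≠ L(Q).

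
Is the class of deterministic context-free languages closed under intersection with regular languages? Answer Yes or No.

Yes

Run the DPDA and a DFA for the regular language in lock-step (product of the two finite controls, one shared stack, the DFA component advancing only on genuine input moves); the result is still deterministic and accepts when both components accept.
So the deterministic context-free languages are closed under intersection with a regular language.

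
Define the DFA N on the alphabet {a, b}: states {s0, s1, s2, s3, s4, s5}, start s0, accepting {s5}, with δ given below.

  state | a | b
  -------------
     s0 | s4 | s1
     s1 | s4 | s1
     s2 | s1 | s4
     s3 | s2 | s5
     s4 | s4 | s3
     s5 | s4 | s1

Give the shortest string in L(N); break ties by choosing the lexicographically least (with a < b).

abb

A breadth-first search from s0 reaches an accepting state first via the path s0 → s4 → s3 → s5 on input abb.
No string of length < 3 is accepted (BFS exhausts all shorter strings without reaching an accepting state), and abb is the lexicographically least accepting string of length 3.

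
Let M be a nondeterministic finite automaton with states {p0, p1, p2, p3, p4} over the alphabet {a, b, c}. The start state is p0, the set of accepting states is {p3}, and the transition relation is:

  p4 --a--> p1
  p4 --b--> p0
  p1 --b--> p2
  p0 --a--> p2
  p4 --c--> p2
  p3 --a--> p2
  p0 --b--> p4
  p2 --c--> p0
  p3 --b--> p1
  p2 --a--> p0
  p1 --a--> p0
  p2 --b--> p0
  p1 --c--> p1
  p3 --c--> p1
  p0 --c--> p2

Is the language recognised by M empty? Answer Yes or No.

Yes

The states reachable from the start state are {p0, p1, p2, p4}.
None of the accepting states {p3} is reachable, so no string is accepted and L(M) = ∅.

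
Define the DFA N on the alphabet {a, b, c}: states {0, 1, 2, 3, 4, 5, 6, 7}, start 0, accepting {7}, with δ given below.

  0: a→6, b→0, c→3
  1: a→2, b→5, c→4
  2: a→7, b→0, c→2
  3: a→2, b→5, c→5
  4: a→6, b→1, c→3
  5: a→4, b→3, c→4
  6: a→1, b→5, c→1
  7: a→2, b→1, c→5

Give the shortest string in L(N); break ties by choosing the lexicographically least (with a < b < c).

caa

A breadth-first search from 0 reaches an accepting state first via the path 0 → 3 → 2 → 7 on input caa.
No string of length < 3 is accepted (BFS exhausts all shorter strings without reaching an accepting state), and caa is the lexicographically least accepting string of length 3.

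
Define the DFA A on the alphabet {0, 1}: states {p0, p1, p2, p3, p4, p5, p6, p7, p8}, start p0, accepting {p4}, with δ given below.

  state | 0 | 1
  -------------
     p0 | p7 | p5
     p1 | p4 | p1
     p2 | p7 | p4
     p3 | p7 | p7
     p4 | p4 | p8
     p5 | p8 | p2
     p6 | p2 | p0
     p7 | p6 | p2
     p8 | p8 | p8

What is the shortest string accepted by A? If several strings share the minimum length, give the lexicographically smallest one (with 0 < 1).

A breadth-first search from p0 reaches an accepting state first via the path p0 → p7 → p2 → p4 on input 011.
No string of length < 3 is accepted (BFS exhausts all shorter strings without reaching an accepting state), and 011 is the lexicographically least accepting string of length 3.

011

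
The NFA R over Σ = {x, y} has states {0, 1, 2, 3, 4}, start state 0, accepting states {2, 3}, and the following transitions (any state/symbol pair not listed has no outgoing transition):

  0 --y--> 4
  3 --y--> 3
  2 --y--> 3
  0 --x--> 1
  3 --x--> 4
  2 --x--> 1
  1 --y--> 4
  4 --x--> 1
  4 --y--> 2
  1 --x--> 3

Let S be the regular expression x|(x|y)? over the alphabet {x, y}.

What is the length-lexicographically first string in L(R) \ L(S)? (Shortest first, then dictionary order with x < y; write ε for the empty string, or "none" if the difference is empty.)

The string xx is accepted by R but not by S.
No shorter string lies in the difference, and xx is the lexicographically first length-2 string in L(R) \ L(S).

xx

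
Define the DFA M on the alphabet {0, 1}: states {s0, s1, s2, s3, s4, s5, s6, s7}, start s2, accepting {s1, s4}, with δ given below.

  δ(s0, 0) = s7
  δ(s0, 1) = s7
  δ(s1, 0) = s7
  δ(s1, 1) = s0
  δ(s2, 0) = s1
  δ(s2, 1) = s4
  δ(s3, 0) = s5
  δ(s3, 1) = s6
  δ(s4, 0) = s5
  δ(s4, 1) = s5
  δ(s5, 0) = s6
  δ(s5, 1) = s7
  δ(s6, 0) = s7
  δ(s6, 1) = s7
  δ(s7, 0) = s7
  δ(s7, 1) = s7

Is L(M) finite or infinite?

The useful states (reachable from s2 and able to reach an accepting state) are {s1, s2, s4}.
Restricted to these states the transition graph has no cycle, so every accepting path has bounded length and L is finite.

finite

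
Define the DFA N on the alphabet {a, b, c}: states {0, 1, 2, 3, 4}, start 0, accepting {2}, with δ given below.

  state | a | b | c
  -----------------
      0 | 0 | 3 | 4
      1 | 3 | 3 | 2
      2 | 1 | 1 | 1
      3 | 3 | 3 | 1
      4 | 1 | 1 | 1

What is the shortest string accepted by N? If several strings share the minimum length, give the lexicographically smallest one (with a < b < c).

bcc

A breadth-first search from 0 reaches an accepting state first via the path 0 → 3 → 1 → 2 on input bcc.
No string of length < 3 is accepted (BFS exhausts all shorter strings without reaching an accepting state), and bcc is the lexicographically least accepting string of length 3.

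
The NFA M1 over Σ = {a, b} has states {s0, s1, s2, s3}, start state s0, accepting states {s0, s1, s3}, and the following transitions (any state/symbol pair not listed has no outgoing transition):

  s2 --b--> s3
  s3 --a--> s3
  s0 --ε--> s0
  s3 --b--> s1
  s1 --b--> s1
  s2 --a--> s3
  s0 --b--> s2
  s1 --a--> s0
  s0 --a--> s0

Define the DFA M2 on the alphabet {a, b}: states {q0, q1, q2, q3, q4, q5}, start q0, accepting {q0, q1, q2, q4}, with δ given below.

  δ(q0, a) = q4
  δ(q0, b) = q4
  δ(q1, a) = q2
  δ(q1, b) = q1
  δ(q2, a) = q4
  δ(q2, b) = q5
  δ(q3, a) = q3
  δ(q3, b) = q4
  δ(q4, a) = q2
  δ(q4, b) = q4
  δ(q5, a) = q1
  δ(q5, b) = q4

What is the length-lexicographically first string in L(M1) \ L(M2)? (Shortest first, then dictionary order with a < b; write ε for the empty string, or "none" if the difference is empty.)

The string bab is accepted by M1 but not by M2.
No shorter string lies in the difference, and bab is the lexicographically first length-3 string in L(M1) \ L(M2).

bab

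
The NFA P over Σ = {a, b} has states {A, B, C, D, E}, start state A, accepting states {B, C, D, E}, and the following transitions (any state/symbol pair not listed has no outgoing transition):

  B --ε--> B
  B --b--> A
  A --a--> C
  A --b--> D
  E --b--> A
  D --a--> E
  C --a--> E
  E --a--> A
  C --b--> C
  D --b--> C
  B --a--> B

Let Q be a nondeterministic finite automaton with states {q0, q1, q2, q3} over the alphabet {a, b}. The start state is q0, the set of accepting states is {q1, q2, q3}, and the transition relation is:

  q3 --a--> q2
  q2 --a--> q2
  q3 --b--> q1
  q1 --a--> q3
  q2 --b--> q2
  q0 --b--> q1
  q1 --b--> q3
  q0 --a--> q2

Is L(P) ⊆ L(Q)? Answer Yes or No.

Exploring the product automaton P × Q from the start pair (A, q0), following both machines on each input symbol, reaches 11 state pairs: (A, q0), (C, q2), (D, q1), (E, q2), (E, q3), (C, q3), (A, q2), (A, q1), (C, q1), (D, q2), (D, q3).
P accepts in {B, C, D, E} and Q accepts in {q1, q2, q3}. The reachable pairs whose P-component is accepting are (C, q2), (D, q1), (E, q2), (E, q3), (C, q3), (C, q1), (D, q2), (D, q3); in each of them the Q-component is accepting too, so the product for L(P) \ L(Q) (P-component accepting, Q-component rejecting) has no reachable accepting pair and the difference is empty.
Hence every string in L(P) is also in L(Q).

Yes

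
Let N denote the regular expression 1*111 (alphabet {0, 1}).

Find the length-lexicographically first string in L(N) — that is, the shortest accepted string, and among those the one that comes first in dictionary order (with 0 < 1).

By inspection of the expression, no string of length less than 3 matches, and 111 is the lexicographically first match of length 3.

111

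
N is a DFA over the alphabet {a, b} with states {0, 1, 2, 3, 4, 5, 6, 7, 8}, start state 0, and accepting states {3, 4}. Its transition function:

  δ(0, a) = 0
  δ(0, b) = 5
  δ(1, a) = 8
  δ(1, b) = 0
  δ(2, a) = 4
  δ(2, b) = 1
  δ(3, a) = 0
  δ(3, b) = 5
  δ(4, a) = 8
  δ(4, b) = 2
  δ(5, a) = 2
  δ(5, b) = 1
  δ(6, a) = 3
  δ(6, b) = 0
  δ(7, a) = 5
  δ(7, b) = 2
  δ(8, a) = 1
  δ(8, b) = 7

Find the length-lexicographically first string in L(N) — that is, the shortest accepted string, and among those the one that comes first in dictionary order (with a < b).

A breadth-first search from 0 reaches an accepting state first via the path 0 → 5 → 2 → 4 on input baa.
No string of length < 3 is accepted (BFS exhausts all shorter strings without reaching an accepting state), and baa is the lexicographically least accepting string of length 3.

baa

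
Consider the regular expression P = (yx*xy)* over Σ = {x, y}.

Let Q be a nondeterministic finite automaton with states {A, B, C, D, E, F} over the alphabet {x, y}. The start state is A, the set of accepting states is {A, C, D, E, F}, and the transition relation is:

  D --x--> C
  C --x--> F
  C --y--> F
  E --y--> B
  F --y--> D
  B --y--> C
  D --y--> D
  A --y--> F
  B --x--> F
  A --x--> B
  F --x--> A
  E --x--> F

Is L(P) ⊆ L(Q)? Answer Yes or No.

Yes

Converting the expression P to a DFA (subset construction, then merging equivalent states) gives the minimal DFA with states {p0, p1, p2, p3}, start state p0, accepting states {p0} and transitions p0: x→p1, y→p2; p1: x→p1, y→p1; p2: x→p3, y→p1; p3: x→p3, y→p0.
Exploring the product automaton P × Q from the start pair (p0, A), following both machines on each input symbol, reaches 15 state pairs: (p0, A), (p1, B), (p2, F), (p1, F), (p1, C), (p3, A), (p1, D), (p1, A), (p3, B), (p0, F), (p3, F), (p0, C), (p2, D), (p0, D), (p3, C).
P accepts in {p0} and Q accepts in {A, C, D, E, F}. The reachable pairs whose P-component is accepting are (p0, A), (p0, F), (p0, C), (p0, D); in each of them the Q-component is accepting too, so the product for L(P) \ L(Q) (P-component accepting, Q-component rejecting) has no reachable accepting pair and the difference is empty.
Hence every string in L(P) is also in L(Q).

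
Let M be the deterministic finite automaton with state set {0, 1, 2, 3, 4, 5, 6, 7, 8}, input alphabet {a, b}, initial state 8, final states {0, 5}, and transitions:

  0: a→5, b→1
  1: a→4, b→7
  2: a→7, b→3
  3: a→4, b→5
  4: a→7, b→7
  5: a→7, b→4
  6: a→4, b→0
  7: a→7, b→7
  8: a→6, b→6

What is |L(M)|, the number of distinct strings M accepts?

The useful subgraph on states {0, 5, 6, 8} is acyclic, so L(M) is finite; the longest accepting path visits 4 useful states, giving maximum string length 3.
Counting accepting paths from 8 by length: 2 of length 2, 2 of length 3. Total 4.

4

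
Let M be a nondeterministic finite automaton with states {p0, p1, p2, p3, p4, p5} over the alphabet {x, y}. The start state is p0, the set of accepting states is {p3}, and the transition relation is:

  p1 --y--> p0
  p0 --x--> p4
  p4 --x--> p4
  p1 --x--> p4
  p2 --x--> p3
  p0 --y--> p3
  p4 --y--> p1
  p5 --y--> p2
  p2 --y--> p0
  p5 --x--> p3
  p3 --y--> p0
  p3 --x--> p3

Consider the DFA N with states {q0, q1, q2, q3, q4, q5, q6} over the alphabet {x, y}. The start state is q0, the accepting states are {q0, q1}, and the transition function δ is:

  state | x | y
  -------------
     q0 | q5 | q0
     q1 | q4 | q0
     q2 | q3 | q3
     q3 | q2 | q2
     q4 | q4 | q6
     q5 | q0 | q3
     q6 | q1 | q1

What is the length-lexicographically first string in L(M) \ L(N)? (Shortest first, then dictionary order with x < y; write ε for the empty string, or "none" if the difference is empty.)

The string yx is accepted by M but not by N.
No shorter string lies in the difference, and yx is the lexicographically first length-2 string in L(M) \ L(N).

yx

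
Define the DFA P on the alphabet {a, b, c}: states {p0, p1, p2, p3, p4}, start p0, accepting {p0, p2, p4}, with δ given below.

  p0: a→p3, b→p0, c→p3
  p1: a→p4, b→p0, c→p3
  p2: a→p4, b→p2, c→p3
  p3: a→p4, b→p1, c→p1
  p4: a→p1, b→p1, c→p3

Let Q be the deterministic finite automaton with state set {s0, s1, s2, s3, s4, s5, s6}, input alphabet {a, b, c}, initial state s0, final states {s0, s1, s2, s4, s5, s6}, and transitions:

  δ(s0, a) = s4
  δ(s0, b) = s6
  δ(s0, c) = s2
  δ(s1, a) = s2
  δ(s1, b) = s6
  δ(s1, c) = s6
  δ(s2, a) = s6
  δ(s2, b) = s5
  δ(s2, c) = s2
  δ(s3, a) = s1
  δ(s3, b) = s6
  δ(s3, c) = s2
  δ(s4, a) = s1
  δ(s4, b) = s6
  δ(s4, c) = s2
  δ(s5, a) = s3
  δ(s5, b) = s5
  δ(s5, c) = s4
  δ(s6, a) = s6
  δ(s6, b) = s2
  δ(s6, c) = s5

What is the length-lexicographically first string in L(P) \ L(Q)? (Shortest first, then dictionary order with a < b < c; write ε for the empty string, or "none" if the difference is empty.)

The string bca is accepted by P but not by Q.
No shorter string lies in the difference, and bca is the lexicographically first length-3 string in L(P) \ L(Q).

bca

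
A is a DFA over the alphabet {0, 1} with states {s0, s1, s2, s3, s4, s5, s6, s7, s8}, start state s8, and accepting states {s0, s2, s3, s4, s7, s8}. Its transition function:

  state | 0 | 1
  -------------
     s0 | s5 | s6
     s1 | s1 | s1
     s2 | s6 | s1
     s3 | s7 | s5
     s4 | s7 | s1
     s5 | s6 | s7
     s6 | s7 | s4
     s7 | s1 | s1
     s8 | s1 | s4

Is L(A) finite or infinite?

The useful states (reachable from s8 and able to reach an accepting state) are {s4, s7, s8}.
Restricted to these states the transition graph has no cycle, so every accepting path has bounded length and L is finite.

finite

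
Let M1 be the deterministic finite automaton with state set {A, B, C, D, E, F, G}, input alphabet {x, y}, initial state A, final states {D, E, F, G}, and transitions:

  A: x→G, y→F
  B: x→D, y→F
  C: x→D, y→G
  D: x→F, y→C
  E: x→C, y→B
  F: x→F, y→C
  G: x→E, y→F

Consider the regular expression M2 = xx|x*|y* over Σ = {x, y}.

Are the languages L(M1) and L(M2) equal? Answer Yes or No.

The string xy is accepted by M1 but rejected by M2.
So L(M1) ≠ L(M2).

No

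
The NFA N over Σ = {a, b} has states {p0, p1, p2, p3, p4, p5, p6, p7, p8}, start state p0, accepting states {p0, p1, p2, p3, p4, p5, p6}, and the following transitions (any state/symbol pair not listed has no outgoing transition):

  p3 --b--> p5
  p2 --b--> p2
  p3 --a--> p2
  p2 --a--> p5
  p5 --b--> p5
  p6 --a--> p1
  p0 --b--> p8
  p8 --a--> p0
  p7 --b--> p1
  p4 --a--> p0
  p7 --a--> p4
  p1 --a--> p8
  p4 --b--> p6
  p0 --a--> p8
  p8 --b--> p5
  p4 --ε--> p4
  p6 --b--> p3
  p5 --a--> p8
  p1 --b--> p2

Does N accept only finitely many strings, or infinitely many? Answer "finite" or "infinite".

State p0 is reachable from the start and can reach an accepting state, and it lies on the cycle p0 → p8 → p0.
Traversing that cycle any number of times yields accepted strings of unbounded length, so the language is infinite.

infinite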